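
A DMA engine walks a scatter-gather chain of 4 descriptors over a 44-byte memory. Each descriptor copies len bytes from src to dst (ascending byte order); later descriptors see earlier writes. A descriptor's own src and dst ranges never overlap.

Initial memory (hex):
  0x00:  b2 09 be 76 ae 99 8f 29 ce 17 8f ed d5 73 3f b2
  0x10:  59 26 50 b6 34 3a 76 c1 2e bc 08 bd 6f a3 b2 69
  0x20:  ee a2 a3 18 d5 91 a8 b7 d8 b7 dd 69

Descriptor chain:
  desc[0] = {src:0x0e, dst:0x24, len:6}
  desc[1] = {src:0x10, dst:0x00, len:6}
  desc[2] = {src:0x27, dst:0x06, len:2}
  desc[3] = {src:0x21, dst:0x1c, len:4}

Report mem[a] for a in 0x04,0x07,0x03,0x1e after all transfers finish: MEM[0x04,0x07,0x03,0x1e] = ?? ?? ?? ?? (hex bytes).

MEM[0x04,0x07,0x03,0x1e] = 34 50 b6 18

#0 dst[0x24+6] := {0x3f,0xb2,0x59,0x26,0x50,0xb6}
#1 dst[0x00+6] := {0x59,0x26,0x50,0xb6,0x34,0x3a}
#2 dst[0x06+2] := {0x26,0x50}
#3 dst[0x1c+4] := {0xa2,0xa3,0x18,0x3f}
query mem[0x04]=0x34, mem[0x07]=0x50, mem[0x03]=0xb6, mem[0x1e]=0x18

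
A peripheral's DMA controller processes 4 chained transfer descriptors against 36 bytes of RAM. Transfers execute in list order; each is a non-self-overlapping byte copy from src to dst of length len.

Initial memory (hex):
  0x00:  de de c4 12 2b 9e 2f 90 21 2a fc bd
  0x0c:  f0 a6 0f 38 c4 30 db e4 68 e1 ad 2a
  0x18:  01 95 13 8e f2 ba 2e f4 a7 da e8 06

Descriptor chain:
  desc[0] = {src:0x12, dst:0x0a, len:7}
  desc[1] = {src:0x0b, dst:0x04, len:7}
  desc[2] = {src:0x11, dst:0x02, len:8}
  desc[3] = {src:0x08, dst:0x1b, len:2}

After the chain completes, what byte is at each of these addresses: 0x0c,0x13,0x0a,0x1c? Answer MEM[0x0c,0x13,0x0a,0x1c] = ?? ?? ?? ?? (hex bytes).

[0] 0x12->0x0a len=7 : db e4 68 e1 ad 2a 01
[1] 0x0b->0x04 len=7 : e4 68 e1 ad 2a 01 30
[2] 0x11->0x02 len=8 : 30 db e4 68 e1 ad 2a 01
[3] 0x08->0x1b len=2 : 2a 01
query mem[0x0c]=0x68, mem[0x13]=0xe4, mem[0x0a]=0x30, mem[0x1c]=0x01

MEM[0x0c,0x13,0x0a,0x1c] = 68 e4 30 01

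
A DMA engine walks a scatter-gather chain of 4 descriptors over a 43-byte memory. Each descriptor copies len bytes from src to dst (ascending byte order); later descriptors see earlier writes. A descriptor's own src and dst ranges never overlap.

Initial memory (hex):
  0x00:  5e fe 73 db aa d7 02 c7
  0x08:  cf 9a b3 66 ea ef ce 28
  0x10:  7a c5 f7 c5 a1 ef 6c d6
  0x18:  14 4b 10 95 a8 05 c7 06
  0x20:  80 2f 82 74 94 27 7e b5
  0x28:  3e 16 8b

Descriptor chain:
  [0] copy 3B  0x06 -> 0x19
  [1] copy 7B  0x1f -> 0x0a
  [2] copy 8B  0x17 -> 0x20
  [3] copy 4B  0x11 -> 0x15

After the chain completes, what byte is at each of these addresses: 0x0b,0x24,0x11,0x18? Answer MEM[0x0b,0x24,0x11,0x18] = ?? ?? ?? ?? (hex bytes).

#0 dst[0x19+3] := {0x02,0xc7,0xcf}
#1 dst[0x0a+7] := {0x06,0x80,0x2f,0x82,0x74,0x94,0x27}
#2 dst[0x20+8] := {0xd6,0x14,0x02,0xc7,0xcf,0xa8,0x05,0xc7}
#3 dst[0x15+4] := {0xc5,0xf7,0xc5,0xa1}
query mem[0x0b]=0x80, mem[0x24]=0xcf, mem[0x11]=0xc5, mem[0x18]=0xa1

MEM[0x0b,0x24,0x11,0x18] = 80 cf c5 a1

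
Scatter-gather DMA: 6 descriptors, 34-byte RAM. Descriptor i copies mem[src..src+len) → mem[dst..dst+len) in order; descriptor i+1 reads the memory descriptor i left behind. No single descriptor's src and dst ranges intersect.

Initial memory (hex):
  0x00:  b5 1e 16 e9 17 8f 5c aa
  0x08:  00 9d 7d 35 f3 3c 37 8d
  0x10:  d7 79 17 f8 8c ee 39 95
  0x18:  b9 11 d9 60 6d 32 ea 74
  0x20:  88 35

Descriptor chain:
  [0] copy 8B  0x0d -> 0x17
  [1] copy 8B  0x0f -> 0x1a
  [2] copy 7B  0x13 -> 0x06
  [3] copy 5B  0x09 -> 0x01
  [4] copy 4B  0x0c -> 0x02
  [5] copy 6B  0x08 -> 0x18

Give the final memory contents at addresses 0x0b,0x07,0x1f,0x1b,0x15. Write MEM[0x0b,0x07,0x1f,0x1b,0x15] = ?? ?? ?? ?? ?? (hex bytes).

#0 dst[0x17+8] := {0x3c,0x37,0x8d,0xd7,0x79,0x17,0xf8,0x8c}
#1 dst[0x1a+8] := {0x8d,0xd7,0x79,0x17,0xf8,0x8c,0xee,0x39}
#2 dst[0x06+7] := {0xf8,0x8c,0xee,0x39,0x3c,0x37,0x8d}
#3 dst[0x01+5] := {0x39,0x3c,0x37,0x8d,0x3c}
#4 dst[0x02+4] := {0x8d,0x3c,0x37,0x8d}
#5 dst[0x18+6] := {0xee,0x39,0x3c,0x37,0x8d,0x3c}
query mem[0x0b]=0x37, mem[0x07]=0x8c, mem[0x1f]=0x8c, mem[0x1b]=0x37, mem[0x15]=0xee

MEM[0x0b,0x07,0x1f,0x1b,0x15] = 37 8c 8c 37 ee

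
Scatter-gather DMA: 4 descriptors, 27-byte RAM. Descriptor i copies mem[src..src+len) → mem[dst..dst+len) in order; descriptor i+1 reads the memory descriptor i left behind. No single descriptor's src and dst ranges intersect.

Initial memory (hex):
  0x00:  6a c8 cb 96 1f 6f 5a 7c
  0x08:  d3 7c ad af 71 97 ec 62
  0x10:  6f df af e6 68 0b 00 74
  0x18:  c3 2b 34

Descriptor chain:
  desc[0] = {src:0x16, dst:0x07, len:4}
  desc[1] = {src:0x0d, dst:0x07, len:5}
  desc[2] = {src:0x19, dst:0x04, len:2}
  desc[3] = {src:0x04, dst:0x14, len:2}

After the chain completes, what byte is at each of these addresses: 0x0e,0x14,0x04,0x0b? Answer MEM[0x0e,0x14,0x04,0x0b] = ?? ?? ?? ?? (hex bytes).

D0: mem[0x07..0x0a] <- [00 74 c3 2b]
D1: mem[0x07..0x0b] <- [97 ec 62 6f df]
D2: mem[0x04..0x05] <- [2b 34]
D3: mem[0x14..0x15] <- [2b 34]
query mem[0x0e]=0xec, mem[0x14]=0x2b, mem[0x04]=0x2b, mem[0x0b]=0xdf

MEM[0x0e,0x14,0x04,0x0b] = ec 2b 2b df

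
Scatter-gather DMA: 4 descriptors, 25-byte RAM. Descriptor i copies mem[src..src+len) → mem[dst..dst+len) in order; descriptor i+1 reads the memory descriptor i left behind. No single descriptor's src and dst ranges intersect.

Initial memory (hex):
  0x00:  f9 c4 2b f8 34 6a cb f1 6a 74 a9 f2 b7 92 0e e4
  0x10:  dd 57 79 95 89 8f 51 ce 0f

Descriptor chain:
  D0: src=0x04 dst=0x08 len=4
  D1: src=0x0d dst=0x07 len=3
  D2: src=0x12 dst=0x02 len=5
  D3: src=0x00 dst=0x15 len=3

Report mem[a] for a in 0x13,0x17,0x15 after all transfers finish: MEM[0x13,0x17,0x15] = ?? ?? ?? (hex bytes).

D0: mem[0x08..0x0b] <- [34 6a cb f1]
D1: mem[0x07..0x09] <- [92 0e e4]
D2: mem[0x02..0x06] <- [79 95 89 8f 51]
D3: mem[0x15..0x17] <- [f9 c4 79]
query mem[0x13]=0x95, mem[0x17]=0x79, mem[0x15]=0xf9

MEM[0x13,0x17,0x15] = 95 79 f9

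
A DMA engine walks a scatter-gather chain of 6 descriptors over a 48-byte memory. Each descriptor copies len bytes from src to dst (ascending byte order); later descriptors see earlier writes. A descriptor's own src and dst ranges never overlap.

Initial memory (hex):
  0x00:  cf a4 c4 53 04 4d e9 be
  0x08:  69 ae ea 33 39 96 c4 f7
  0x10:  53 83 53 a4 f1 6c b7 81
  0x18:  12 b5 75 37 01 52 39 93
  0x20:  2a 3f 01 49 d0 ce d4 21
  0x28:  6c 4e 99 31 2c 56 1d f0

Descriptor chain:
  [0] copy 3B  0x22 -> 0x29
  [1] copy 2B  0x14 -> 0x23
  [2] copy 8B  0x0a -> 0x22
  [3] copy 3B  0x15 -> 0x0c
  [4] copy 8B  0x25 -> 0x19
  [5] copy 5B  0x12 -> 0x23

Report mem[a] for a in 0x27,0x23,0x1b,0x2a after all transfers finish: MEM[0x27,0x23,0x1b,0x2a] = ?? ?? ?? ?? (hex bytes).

[0] 0x22->0x29 len=3 : 01 49 d0
[1] 0x14->0x23 len=2 : f1 6c
[2] 0x0a->0x22 len=8 : ea 33 39 96 c4 f7 53 83
[3] 0x15->0x0c len=3 : 6c b7 81
[4] 0x25->0x19 len=8 : 96 c4 f7 53 83 49 d0 2c
[5] 0x12->0x23 len=5 : 53 a4 f1 6c b7
query mem[0x27]=0xb7, mem[0x23]=0x53, mem[0x1b]=0xf7, mem[0x2a]=0x49

MEM[0x27,0x23,0x1b,0x2a] = b7 53 f7 49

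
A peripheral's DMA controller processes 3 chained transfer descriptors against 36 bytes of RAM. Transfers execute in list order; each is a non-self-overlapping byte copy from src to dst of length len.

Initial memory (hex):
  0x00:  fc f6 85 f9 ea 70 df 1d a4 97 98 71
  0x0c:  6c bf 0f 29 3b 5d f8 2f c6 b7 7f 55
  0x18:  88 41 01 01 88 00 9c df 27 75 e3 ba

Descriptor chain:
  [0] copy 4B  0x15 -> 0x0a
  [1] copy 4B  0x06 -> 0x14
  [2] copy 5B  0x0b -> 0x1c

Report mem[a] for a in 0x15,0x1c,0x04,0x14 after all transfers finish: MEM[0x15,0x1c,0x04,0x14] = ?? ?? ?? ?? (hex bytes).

MEM[0x15,0x1c,0x04,0x14] = 1d 7f ea df

D0: mem[0x0a..0x0d] <- [b7 7f 55 88]
D1: mem[0x14..0x17] <- [df 1d a4 97]
D2: mem[0x1c..0x20] <- [7f 55 88 0f 29]
query mem[0x15]=0x1d, mem[0x1c]=0x7f, mem[0x04]=0xea, mem[0x14]=0xdf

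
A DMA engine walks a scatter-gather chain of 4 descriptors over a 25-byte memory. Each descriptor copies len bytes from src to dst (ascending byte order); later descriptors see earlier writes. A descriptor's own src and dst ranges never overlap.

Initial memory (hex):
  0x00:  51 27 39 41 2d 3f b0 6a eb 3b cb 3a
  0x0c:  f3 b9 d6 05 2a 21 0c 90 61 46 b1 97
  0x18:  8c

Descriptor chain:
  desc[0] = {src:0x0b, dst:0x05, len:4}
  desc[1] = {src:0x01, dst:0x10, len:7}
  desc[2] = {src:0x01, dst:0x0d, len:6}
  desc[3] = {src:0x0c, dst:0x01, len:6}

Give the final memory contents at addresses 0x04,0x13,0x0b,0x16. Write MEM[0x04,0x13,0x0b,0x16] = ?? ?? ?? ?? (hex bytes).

MEM[0x04,0x13,0x0b,0x16] = 41 2d 3a b9

D0: mem[0x05..0x08] <- [3a f3 b9 d6]
D1: mem[0x10..0x16] <- [27 39 41 2d 3a f3 b9]
D2: mem[0x0d..0x12] <- [27 39 41 2d 3a f3]
D3: mem[0x01..0x06] <- [f3 27 39 41 2d 3a]
query mem[0x04]=0x41, mem[0x13]=0x2d, mem[0x0b]=0x3a, mem[0x16]=0xb9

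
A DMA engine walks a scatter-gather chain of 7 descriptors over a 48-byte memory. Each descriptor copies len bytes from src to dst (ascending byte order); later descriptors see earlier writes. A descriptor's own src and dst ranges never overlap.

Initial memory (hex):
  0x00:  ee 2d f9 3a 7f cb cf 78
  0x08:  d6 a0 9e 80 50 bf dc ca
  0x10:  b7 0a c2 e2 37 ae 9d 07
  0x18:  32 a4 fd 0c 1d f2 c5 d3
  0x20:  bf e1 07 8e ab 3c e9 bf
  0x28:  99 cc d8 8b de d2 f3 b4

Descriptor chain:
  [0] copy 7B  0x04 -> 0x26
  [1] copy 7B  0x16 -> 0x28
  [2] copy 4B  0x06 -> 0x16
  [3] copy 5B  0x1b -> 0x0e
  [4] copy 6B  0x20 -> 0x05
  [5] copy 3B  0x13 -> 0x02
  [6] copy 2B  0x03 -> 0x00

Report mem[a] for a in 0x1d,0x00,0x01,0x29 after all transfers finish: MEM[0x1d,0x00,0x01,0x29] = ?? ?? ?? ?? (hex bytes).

  after D0: wrote 7B at 0x26 = 7fcbcf78d6a09e
  after D1: wrote 7B at 0x28 = 9d0732a4fd0c1d
  after D2: wrote 4B at 0x16 = cf78d6a0
  after D3: wrote 5B at 0x0e = 0c1df2c5d3
  after D4: wrote 6B at 0x05 = bfe1078eab3c
  after D5: wrote 3B at 0x02 = e237ae
  after D6: wrote 2B at 0x00 = 37ae
query mem[0x1d]=0xf2, mem[0x00]=0x37, mem[0x01]=0xae, mem[0x29]=0x07

MEM[0x1d,0x00,0x01,0x29] = f2 37 ae 07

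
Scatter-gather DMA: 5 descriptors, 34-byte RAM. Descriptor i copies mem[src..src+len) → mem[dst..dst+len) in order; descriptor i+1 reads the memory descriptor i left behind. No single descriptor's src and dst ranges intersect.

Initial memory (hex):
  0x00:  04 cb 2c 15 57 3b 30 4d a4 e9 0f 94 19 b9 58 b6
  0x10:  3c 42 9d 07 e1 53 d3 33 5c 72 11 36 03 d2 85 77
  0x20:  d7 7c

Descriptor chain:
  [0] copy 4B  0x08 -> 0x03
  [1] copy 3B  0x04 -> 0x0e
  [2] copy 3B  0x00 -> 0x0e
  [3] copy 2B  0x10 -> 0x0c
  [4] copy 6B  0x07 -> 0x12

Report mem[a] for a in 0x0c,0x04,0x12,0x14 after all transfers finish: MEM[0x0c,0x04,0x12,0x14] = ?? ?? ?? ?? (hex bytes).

MEM[0x0c,0x04,0x12,0x14] = 2c e9 4d e9

  after D0: wrote 4B at 0x03 = a4e90f94
  after D1: wrote 3B at 0x0e = e90f94
  after D2: wrote 3B at 0x0e = 04cb2c
  after D3: wrote 2B at 0x0c = 2c42
  after D4: wrote 6B at 0x12 = 4da4e90f942c
query mem[0x0c]=0x2c, mem[0x04]=0xe9, mem[0x12]=0x4d, mem[0x14]=0xe9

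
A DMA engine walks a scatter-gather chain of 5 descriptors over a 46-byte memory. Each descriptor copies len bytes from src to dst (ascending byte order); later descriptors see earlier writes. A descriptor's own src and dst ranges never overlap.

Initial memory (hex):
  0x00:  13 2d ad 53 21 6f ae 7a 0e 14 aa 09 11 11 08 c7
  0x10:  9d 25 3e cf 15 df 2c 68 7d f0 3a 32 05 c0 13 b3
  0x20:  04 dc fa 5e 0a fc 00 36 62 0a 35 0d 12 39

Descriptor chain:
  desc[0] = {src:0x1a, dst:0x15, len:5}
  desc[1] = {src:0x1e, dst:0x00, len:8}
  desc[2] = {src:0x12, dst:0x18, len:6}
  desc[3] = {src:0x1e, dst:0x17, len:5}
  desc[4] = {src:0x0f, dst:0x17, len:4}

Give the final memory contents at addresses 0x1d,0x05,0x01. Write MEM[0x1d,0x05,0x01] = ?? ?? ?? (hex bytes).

D0: mem[0x15..0x19] <- [3a 32 05 c0 13]
D1: mem[0x00..0x07] <- [13 b3 04 dc fa 5e 0a fc]
D2: mem[0x18..0x1d] <- [3e cf 15 3a 32 05]
D3: mem[0x17..0x1b] <- [13 b3 04 dc fa]
D4: mem[0x17..0x1a] <- [c7 9d 25 3e]
query mem[0x1d]=0x05, mem[0x05]=0x5e, mem[0x01]=0xb3

MEM[0x1d,0x05,0x01] = 05 5e b3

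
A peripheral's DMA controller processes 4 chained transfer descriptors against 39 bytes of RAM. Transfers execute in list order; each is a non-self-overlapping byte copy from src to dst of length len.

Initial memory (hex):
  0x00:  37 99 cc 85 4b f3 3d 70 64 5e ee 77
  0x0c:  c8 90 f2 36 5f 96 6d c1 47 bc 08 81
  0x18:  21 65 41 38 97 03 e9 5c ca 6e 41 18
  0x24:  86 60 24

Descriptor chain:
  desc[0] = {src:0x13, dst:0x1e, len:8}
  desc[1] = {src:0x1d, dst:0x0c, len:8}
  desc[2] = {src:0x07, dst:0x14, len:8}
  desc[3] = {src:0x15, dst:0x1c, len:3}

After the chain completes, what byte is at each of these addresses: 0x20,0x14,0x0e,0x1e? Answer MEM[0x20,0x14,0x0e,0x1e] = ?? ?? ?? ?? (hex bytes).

MEM[0x20,0x14,0x0e,0x1e] = bc 70 47 ee

[0] 0x13->0x1e len=8 : c1 47 bc 08 81 21 65 41
[1] 0x1d->0x0c len=8 : 03 c1 47 bc 08 81 21 65
[2] 0x07->0x14 len=8 : 70 64 5e ee 77 03 c1 47
[3] 0x15->0x1c len=3 : 64 5e ee
query mem[0x20]=0xbc, mem[0x14]=0x70, mem[0x0e]=0x47, mem[0x1e]=0xee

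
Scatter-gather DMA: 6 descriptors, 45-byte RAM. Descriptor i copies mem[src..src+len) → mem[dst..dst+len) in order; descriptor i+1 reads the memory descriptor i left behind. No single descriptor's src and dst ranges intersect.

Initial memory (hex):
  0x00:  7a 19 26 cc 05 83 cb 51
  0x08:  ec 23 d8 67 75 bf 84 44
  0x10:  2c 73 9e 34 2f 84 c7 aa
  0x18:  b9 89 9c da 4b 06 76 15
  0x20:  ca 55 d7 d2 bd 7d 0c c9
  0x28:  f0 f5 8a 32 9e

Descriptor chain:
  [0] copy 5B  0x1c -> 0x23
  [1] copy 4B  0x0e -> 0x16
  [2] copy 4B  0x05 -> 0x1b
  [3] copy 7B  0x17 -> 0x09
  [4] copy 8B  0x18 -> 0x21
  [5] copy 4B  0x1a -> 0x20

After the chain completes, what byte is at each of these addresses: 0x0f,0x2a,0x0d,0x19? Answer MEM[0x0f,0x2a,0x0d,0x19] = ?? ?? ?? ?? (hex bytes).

  after D0: wrote 5B at 0x23 = 4b067615ca
  after D1: wrote 4B at 0x16 = 84442c73
  after D2: wrote 4B at 0x1b = 83cb51ec
  after D3: wrote 7B at 0x09 = 442c739c83cb51
  after D4: wrote 8B at 0x21 = 2c739c83cb51ec15
  after D5: wrote 4B at 0x20 = 9c83cb51
query mem[0x0f]=0x51, mem[0x2a]=0x8a, mem[0x0d]=0x83, mem[0x19]=0x73

MEM[0x0f,0x2a,0x0d,0x19] = 51 8a 83 73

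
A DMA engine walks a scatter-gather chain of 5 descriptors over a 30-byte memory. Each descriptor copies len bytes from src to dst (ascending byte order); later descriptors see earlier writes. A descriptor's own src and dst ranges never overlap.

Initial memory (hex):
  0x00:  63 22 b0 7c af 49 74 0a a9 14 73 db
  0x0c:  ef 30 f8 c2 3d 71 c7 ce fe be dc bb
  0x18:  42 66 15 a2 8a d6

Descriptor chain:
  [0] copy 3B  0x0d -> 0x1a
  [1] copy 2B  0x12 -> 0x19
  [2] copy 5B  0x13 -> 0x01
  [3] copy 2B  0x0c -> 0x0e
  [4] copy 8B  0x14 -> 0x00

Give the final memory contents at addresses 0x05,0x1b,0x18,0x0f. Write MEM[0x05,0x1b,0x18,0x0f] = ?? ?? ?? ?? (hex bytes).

D0: mem[0x1a..0x1c] <- [30 f8 c2]
D1: mem[0x19..0x1a] <- [c7 ce]
D2: mem[0x01..0x05] <- [ce fe be dc bb]
D3: mem[0x0e..0x0f] <- [ef 30]
D4: mem[0x00..0x07] <- [fe be dc bb 42 c7 ce f8]
query mem[0x05]=0xc7, mem[0x1b]=0xf8, mem[0x18]=0x42, mem[0x0f]=0x30

MEM[0x05,0x1b,0x18,0x0f] = c7 f8 42 30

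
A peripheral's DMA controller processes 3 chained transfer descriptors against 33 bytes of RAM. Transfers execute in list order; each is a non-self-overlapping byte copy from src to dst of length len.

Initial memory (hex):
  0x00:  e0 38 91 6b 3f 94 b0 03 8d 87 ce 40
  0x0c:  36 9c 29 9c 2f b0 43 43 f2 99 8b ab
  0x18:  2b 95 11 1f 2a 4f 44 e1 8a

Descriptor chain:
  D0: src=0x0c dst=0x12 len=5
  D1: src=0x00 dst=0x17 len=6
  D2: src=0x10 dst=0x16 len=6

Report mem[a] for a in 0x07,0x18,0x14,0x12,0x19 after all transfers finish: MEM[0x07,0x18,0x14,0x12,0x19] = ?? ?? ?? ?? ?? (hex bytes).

D0: mem[0x12..0x16] <- [36 9c 29 9c 2f]
D1: mem[0x17..0x1c] <- [e0 38 91 6b 3f 94]
D2: mem[0x16..0x1b] <- [2f b0 36 9c 29 9c]
query mem[0x07]=0x03, mem[0x18]=0x36, mem[0x14]=0x29, mem[0x12]=0x36, mem[0x19]=0x9c

MEM[0x07,0x18,0x14,0x12,0x19] = 03 36 29 36 9c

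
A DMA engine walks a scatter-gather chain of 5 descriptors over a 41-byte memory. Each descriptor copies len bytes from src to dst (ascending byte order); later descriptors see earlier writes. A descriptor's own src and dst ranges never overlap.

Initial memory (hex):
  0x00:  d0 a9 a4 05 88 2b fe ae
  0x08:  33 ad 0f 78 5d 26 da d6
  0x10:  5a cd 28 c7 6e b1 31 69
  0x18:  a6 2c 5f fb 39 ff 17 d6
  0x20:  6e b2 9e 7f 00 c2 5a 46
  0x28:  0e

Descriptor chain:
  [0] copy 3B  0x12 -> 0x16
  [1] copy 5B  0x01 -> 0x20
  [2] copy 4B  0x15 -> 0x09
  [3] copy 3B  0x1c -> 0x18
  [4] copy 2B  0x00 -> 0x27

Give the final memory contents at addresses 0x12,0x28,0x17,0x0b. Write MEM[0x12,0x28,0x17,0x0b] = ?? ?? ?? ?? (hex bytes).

#0 dst[0x16+3] := {0x28,0xc7,0x6e}
#1 dst[0x20+5] := {0xa9,0xa4,0x05,0x88,0x2b}
#2 dst[0x09+4] := {0xb1,0x28,0xc7,0x6e}
#3 dst[0x18+3] := {0x39,0xff,0x17}
#4 dst[0x27+2] := {0xd0,0xa9}
query mem[0x12]=0x28, mem[0x28]=0xa9, mem[0x17]=0xc7, mem[0x0b]=0xc7

MEM[0x12,0x28,0x17,0x0b] = 28 a9 c7 c7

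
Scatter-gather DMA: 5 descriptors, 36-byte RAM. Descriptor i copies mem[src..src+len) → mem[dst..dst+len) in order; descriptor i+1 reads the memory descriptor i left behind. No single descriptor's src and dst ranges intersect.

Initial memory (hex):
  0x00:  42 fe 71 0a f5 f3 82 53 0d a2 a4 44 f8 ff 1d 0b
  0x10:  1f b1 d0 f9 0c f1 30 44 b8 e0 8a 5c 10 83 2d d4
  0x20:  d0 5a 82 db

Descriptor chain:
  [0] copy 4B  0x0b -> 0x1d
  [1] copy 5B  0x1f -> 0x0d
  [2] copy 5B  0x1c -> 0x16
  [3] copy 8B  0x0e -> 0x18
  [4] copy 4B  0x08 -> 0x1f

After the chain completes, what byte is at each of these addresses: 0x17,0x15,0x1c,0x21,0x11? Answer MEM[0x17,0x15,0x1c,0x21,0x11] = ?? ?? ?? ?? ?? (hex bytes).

D0: mem[0x1d..0x20] <- [44 f8 ff 1d]
D1: mem[0x0d..0x11] <- [ff 1d 5a 82 db]
D2: mem[0x16..0x1a] <- [10 44 f8 ff 1d]
D3: mem[0x18..0x1f] <- [1d 5a 82 db d0 f9 0c f1]
D4: mem[0x1f..0x22] <- [0d a2 a4 44]
query mem[0x17]=0x44, mem[0x15]=0xf1, mem[0x1c]=0xd0, mem[0x21]=0xa4, mem[0x11]=0xdb

MEM[0x17,0x15,0x1c,0x21,0x11] = 44 f1 d0 a4 db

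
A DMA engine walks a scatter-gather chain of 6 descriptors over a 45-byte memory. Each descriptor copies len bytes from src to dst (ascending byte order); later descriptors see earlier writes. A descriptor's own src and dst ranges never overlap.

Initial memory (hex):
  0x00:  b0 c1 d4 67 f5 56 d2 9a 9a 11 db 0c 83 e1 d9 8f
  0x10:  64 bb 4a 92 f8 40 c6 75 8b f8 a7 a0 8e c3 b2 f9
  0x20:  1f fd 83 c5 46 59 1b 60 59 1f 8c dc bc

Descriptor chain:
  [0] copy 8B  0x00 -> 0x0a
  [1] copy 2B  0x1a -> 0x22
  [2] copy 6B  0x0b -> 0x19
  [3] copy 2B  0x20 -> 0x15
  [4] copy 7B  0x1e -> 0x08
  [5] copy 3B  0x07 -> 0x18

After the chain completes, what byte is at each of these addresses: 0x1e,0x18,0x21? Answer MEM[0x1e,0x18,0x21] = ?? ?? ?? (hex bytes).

#0 dst[0x0a+8] := {0xb0,0xc1,0xd4,0x67,0xf5,0x56,0xd2,0x9a}
#1 dst[0x22+2] := {0xa7,0xa0}
#2 dst[0x19+6] := {0xc1,0xd4,0x67,0xf5,0x56,0xd2}
#3 dst[0x15+2] := {0x1f,0xfd}
#4 dst[0x08+7] := {0xd2,0xf9,0x1f,0xfd,0xa7,0xa0,0x46}
#5 dst[0x18+3] := {0x9a,0xd2,0xf9}
query mem[0x1e]=0xd2, mem[0x18]=0x9a, mem[0x21]=0xfd

MEM[0x1e,0x18,0x21] = d2 9a fd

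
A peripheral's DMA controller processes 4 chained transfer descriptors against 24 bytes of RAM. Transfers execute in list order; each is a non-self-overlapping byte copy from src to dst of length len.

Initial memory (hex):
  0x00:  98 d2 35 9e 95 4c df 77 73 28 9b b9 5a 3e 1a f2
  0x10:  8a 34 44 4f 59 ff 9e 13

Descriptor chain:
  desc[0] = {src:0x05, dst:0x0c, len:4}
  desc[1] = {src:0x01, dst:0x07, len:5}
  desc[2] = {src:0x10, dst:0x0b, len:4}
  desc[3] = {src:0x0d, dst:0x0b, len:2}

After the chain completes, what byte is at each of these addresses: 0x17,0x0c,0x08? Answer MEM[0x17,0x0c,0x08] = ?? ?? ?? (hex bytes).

  after D0: wrote 4B at 0x0c = 4cdf7773
  after D1: wrote 5B at 0x07 = d2359e954c
  after D2: wrote 4B at 0x0b = 8a34444f
  after D3: wrote 2B at 0x0b = 444f
query mem[0x17]=0x13, mem[0x0c]=0x4f, mem[0x08]=0x35

MEM[0x17,0x0c,0x08] = 13 4f 35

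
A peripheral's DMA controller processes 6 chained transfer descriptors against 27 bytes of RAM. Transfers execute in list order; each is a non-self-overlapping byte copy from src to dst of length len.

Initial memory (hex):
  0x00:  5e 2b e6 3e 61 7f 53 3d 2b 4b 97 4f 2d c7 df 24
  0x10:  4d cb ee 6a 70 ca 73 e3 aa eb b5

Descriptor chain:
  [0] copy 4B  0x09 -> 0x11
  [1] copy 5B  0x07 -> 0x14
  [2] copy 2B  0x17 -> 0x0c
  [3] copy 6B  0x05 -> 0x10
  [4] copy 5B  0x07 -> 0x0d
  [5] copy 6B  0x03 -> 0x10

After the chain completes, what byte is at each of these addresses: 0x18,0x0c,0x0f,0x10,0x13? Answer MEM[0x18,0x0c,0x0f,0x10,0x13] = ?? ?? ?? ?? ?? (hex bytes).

  after D0: wrote 4B at 0x11 = 4b974f2d
  after D1: wrote 5B at 0x14 = 3d2b4b974f
  after D2: wrote 2B at 0x0c = 974f
  after D3: wrote 6B at 0x10 = 7f533d2b4b97
  after D4: wrote 5B at 0x0d = 3d2b4b974f
  after D5: wrote 6B at 0x10 = 3e617f533d2b
query mem[0x18]=0x4f, mem[0x0c]=0x97, mem[0x0f]=0x4b, mem[0x10]=0x3e, mem[0x13]=0x53

MEM[0x18,0x0c,0x0f,0x10,0x13] = 4f 97 4b 3e 53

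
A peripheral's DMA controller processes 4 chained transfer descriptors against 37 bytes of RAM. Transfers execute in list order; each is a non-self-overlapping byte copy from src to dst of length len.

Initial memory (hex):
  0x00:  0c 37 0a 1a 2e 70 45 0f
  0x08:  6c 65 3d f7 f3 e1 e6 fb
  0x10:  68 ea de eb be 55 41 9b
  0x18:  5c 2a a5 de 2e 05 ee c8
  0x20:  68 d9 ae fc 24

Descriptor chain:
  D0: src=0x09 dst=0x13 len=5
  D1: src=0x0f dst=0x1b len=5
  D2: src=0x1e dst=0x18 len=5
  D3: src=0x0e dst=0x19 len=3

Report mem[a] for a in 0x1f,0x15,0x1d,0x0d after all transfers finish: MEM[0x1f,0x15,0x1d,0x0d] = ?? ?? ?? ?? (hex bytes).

D0: mem[0x13..0x17] <- [65 3d f7 f3 e1]
D1: mem[0x1b..0x1f] <- [fb 68 ea de 65]
D2: mem[0x18..0x1c] <- [de 65 68 d9 ae]
D3: mem[0x19..0x1b] <- [e6 fb 68]
query mem[0x1f]=0x65, mem[0x15]=0xf7, mem[0x1d]=0xea, mem[0x0d]=0xe1

MEM[0x1f,0x15,0x1d,0x0d] = 65 f7 ea e1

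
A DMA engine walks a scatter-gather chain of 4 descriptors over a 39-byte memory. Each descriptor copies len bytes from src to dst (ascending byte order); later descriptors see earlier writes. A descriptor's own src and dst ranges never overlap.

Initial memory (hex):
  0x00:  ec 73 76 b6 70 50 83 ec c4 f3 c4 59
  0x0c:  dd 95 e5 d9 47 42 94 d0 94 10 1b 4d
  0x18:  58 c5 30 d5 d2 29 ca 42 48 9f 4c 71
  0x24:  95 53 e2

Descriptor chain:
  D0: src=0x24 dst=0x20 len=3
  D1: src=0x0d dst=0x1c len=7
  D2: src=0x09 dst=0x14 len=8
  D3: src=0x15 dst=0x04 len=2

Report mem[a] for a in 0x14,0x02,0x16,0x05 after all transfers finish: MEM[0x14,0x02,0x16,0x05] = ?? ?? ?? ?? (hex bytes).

MEM[0x14,0x02,0x16,0x05] = f3 76 59 59

  after D0: wrote 3B at 0x20 = 9553e2
  after D1: wrote 7B at 0x1c = 95e5d9474294d0
  after D2: wrote 8B at 0x14 = f3c459dd95e5d947
  after D3: wrote 2B at 0x04 = c459
query mem[0x14]=0xf3, mem[0x02]=0x76, mem[0x16]=0x59, mem[0x05]=0x59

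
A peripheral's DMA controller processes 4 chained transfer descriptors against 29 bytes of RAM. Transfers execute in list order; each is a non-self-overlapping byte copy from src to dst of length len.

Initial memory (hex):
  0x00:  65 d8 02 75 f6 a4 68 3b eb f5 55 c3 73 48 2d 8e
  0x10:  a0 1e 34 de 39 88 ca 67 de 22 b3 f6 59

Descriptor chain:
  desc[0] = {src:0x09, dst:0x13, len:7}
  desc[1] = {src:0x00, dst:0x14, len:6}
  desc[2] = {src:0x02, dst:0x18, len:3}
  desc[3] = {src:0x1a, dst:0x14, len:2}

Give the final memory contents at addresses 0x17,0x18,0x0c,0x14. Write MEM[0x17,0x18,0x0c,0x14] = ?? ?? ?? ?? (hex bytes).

MEM[0x17,0x18,0x0c,0x14] = 75 02 73 f6

D0: mem[0x13..0x19] <- [f5 55 c3 73 48 2d 8e]
D1: mem[0x14..0x19] <- [65 d8 02 75 f6 a4]
D2: mem[0x18..0x1a] <- [02 75 f6]
D3: mem[0x14..0x15] <- [f6 f6]
query mem[0x17]=0x75, mem[0x18]=0x02, mem[0x0c]=0x73, mem[0x14]=0xf6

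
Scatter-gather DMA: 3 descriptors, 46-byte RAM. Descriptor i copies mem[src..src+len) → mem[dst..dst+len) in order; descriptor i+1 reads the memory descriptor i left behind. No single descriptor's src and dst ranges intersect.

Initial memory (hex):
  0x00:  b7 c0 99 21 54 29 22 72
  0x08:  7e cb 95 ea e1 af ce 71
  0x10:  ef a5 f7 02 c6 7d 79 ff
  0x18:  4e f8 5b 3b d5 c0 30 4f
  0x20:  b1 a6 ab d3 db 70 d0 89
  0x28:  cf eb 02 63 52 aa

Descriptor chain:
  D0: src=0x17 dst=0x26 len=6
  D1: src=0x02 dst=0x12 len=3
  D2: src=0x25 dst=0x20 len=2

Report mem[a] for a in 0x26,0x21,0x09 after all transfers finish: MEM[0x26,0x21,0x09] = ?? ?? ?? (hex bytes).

[0] 0x17->0x26 len=6 : ff 4e f8 5b 3b d5
[1] 0x02->0x12 len=3 : 99 21 54
[2] 0x25->0x20 len=2 : 70 ff
query mem[0x26]=0xff, mem[0x21]=0xff, mem[0x09]=0xcb

MEM[0x26,0x21,0x09] = ff ff cb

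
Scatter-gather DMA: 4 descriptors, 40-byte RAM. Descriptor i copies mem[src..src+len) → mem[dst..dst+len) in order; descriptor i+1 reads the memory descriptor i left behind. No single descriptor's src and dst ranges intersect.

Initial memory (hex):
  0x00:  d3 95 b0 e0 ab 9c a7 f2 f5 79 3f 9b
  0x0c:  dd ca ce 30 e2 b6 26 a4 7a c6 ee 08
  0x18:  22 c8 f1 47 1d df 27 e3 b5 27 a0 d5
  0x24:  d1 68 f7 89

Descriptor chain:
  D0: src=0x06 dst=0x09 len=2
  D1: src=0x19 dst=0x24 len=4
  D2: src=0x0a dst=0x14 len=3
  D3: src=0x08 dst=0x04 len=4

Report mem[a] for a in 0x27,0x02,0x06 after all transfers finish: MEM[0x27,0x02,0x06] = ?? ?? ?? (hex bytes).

MEM[0x27,0x02,0x06] = 1d b0 f2

D0: mem[0x09..0x0a] <- [a7 f2]
D1: mem[0x24..0x27] <- [c8 f1 47 1d]
D2: mem[0x14..0x16] <- [f2 9b dd]
D3: mem[0x04..0x07] <- [f5 a7 f2 9b]
query mem[0x27]=0x1d, mem[0x02]=0xb0, mem[0x06]=0xf2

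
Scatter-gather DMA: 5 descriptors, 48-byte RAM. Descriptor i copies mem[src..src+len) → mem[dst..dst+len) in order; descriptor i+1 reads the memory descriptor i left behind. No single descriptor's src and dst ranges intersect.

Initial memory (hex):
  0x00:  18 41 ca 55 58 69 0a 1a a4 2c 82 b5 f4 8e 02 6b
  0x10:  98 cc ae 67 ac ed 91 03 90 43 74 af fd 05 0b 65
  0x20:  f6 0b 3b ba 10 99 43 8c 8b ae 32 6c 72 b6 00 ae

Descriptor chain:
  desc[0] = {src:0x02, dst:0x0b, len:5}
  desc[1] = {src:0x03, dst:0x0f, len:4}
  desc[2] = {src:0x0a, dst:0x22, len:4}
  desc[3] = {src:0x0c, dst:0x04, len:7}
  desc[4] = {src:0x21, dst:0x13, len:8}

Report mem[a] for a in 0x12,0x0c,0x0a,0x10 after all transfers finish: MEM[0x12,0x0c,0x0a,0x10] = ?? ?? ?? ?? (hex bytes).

[0] 0x02->0x0b len=5 : ca 55 58 69 0a
[1] 0x03->0x0f len=4 : 55 58 69 0a
[2] 0x0a->0x22 len=4 : 82 ca 55 58
[3] 0x0c->0x04 len=7 : 55 58 69 55 58 69 0a
[4] 0x21->0x13 len=8 : 0b 82 ca 55 58 43 8c 8b
query mem[0x12]=0x0a, mem[0x0c]=0x55, mem[0x0a]=0x0a, mem[0x10]=0x58

MEM[0x12,0x0c,0x0a,0x10] = 0a 55 0a 58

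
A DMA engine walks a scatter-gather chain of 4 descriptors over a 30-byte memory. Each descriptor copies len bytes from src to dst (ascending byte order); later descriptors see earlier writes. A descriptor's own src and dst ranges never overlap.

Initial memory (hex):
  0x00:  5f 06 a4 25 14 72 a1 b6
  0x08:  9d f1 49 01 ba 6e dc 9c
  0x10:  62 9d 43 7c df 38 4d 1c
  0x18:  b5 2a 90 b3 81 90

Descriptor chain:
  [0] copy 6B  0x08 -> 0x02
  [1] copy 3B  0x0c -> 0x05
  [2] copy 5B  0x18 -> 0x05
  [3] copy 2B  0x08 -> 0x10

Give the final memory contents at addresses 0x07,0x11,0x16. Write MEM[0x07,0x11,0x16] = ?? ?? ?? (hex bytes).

MEM[0x07,0x11,0x16] = 90 81 4d

[0] 0x08->0x02 len=6 : 9d f1 49 01 ba 6e
[1] 0x0c->0x05 len=3 : ba 6e dc
[2] 0x18->0x05 len=5 : b5 2a 90 b3 81
[3] 0x08->0x10 len=2 : b3 81
query mem[0x07]=0x90, mem[0x11]=0x81, mem[0x16]=0x4d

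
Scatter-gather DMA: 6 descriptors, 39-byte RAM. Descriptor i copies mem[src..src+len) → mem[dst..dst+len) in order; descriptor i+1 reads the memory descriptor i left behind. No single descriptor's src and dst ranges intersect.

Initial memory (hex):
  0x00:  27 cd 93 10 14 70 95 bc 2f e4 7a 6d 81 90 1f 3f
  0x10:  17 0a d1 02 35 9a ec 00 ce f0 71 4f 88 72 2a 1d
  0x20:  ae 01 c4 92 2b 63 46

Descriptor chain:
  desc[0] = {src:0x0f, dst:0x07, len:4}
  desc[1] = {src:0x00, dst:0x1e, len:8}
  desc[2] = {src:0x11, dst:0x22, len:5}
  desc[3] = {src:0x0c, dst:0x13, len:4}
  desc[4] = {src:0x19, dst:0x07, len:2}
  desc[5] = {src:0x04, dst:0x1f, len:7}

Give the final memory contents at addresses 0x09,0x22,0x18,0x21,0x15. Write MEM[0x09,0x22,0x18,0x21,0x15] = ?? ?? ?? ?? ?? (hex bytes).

#0 dst[0x07+4] := {0x3f,0x17,0x0a,0xd1}
#1 dst[0x1e+8] := {0x27,0xcd,0x93,0x10,0x14,0x70,0x95,0x3f}
#2 dst[0x22+5] := {0x0a,0xd1,0x02,0x35,0x9a}
#3 dst[0x13+4] := {0x81,0x90,0x1f,0x3f}
#4 dst[0x07+2] := {0xf0,0x71}
#5 dst[0x1f+7] := {0x14,0x70,0x95,0xf0,0x71,0x0a,0xd1}
query mem[0x09]=0x0a, mem[0x22]=0xf0, mem[0x18]=0xce, mem[0x21]=0x95, mem[0x15]=0x1f

MEM[0x09,0x22,0x18,0x21,0x15] = 0a f0 ce 95 1f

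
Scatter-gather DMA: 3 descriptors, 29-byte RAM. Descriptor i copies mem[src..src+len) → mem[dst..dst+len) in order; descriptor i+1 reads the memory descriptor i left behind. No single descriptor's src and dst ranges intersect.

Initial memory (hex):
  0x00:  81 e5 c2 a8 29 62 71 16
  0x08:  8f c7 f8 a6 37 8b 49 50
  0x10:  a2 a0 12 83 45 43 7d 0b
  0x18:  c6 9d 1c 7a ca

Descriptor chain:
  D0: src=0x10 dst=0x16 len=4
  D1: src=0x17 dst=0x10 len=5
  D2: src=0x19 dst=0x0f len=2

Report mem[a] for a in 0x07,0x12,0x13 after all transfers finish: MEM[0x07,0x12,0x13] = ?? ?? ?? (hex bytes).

MEM[0x07,0x12,0x13] = 16 83 1c

#0 dst[0x16+4] := {0xa2,0xa0,0x12,0x83}
#1 dst[0x10+5] := {0xa0,0x12,0x83,0x1c,0x7a}
#2 dst[0x0f+2] := {0x83,0x1c}
query mem[0x07]=0x16, mem[0x12]=0x83, mem[0x13]=0x1c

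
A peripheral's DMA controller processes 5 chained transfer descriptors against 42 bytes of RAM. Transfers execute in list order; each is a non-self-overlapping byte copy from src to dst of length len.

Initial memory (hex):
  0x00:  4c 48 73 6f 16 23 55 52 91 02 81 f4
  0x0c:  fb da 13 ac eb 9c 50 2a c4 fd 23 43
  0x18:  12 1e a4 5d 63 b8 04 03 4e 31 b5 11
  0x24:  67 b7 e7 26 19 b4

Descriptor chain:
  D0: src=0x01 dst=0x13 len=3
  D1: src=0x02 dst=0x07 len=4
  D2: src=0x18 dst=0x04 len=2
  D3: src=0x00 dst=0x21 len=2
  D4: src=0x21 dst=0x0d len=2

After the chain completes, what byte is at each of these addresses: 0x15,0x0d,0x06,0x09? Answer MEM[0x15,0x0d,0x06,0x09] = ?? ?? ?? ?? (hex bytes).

#0 dst[0x13+3] := {0x48,0x73,0x6f}
#1 dst[0x07+4] := {0x73,0x6f,0x16,0x23}
#2 dst[0x04+2] := {0x12,0x1e}
#3 dst[0x21+2] := {0x4c,0x48}
#4 dst[0x0d+2] := {0x4c,0x48}
query mem[0x15]=0x6f, mem[0x0d]=0x4c, mem[0x06]=0x55, mem[0x09]=0x16

MEM[0x15,0x0d,0x06,0x09] = 6f 4c 55 16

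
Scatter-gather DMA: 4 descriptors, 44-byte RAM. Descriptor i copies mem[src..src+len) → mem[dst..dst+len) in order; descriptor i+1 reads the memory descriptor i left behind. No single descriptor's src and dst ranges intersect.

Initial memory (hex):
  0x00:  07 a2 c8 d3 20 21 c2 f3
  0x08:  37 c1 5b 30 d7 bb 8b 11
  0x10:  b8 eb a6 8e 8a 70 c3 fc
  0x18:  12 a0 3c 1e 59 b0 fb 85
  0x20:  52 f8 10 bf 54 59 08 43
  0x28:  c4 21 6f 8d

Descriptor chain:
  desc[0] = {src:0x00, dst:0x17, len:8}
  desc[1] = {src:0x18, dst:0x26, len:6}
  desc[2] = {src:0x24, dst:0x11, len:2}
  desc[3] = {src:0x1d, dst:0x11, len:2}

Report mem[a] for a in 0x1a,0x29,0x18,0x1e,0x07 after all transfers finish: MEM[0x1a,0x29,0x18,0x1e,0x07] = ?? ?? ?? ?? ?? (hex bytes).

  after D0: wrote 8B at 0x17 = 07a2c8d32021c2f3
  after D1: wrote 6B at 0x26 = a2c8d32021c2
  after D2: wrote 2B at 0x11 = 5459
  after D3: wrote 2B at 0x11 = c2f3
query mem[0x1a]=0xd3, mem[0x29]=0x20, mem[0x18]=0xa2, mem[0x1e]=0xf3, mem[0x07]=0xf3

MEM[0x1a,0x29,0x18,0x1e,0x07] = d3 20 a2 f3 f3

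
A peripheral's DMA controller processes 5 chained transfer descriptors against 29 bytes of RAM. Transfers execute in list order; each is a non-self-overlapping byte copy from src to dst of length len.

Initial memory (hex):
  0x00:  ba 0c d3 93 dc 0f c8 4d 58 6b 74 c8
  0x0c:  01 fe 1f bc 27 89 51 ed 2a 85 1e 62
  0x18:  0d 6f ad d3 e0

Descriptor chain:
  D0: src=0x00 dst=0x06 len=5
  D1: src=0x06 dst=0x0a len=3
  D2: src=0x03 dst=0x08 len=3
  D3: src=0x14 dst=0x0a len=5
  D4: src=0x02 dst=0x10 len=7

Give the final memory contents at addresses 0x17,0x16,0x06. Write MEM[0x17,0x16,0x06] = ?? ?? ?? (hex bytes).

MEM[0x17,0x16,0x06] = 62 93 ba

D0: mem[0x06..0x0a] <- [ba 0c d3 93 dc]
D1: mem[0x0a..0x0c] <- [ba 0c d3]
D2: mem[0x08..0x0a] <- [93 dc 0f]
D3: mem[0x0a..0x0e] <- [2a 85 1e 62 0d]
D4: mem[0x10..0x16] <- [d3 93 dc 0f ba 0c 93]
query mem[0x17]=0x62, mem[0x16]=0x93, mem[0x06]=0xba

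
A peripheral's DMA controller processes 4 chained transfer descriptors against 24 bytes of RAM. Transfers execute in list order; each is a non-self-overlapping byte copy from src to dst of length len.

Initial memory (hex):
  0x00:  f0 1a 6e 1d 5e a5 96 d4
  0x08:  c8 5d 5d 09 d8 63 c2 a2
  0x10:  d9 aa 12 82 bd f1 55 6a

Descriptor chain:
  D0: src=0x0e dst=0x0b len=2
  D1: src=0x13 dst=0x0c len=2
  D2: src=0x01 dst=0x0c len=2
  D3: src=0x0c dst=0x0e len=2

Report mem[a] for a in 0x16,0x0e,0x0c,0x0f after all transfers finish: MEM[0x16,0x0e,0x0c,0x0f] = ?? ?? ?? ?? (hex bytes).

  after D0: wrote 2B at 0x0b = c2a2
  after D1: wrote 2B at 0x0c = 82bd
  after D2: wrote 2B at 0x0c = 1a6e
  after D3: wrote 2B at 0x0e = 1a6e
query mem[0x16]=0x55, mem[0x0e]=0x1a, mem[0x0c]=0x1a, mem[0x0f]=0x6e

MEM[0x16,0x0e,0x0c,0x0f] = 55 1a 1a 6e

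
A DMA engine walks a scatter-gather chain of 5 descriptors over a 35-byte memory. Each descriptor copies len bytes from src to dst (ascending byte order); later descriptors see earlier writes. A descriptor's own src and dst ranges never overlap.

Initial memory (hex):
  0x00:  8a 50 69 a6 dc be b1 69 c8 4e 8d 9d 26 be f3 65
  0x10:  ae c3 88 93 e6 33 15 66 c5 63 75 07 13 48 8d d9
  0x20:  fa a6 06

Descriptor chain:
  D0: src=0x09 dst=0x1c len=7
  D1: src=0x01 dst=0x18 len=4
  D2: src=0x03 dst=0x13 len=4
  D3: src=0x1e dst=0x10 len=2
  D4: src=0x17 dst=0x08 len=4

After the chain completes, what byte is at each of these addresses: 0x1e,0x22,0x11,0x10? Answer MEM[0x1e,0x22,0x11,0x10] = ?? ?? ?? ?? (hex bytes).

  after D0: wrote 7B at 0x1c = 4e8d9d26bef365
  after D1: wrote 4B at 0x18 = 5069a6dc
  after D2: wrote 4B at 0x13 = a6dcbeb1
  after D3: wrote 2B at 0x10 = 9d26
  after D4: wrote 4B at 0x08 = 665069a6
query mem[0x1e]=0x9d, mem[0x22]=0x65, mem[0x11]=0x26, mem[0x10]=0x9d

MEM[0x1e,0x22,0x11,0x10] = 9d 65 26 9d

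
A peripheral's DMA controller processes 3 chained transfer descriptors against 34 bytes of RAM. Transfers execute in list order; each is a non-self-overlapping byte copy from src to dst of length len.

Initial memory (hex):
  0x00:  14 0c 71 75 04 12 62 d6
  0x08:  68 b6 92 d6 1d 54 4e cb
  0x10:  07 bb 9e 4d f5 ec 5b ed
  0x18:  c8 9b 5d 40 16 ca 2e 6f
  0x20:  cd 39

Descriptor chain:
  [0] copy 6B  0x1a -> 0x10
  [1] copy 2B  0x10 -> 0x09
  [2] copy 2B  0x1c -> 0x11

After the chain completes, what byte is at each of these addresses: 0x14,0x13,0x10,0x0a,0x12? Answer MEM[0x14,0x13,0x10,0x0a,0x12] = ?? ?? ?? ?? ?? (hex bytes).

  after D0: wrote 6B at 0x10 = 5d4016ca2e6f
  after D1: wrote 2B at 0x09 = 5d40
  after D2: wrote 2B at 0x11 = 16ca
query mem[0x14]=0x2e, mem[0x13]=0xca, mem[0x10]=0x5d, mem[0x0a]=0x40, mem[0x12]=0xca

MEM[0x14,0x13,0x10,0x0a,0x12] = 2e ca 5d 40 ca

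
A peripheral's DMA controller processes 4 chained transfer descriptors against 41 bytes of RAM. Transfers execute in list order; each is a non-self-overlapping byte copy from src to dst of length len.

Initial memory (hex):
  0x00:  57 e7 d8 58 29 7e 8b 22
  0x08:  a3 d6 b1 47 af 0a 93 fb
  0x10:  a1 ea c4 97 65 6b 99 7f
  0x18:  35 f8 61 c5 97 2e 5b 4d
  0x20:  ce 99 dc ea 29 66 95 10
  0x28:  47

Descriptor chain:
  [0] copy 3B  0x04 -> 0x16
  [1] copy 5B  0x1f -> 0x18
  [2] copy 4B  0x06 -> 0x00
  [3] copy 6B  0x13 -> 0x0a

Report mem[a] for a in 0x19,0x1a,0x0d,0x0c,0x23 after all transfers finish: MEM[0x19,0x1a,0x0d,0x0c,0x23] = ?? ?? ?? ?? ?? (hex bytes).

[0] 0x04->0x16 len=3 : 29 7e 8b
[1] 0x1f->0x18 len=5 : 4d ce 99 dc ea
[2] 0x06->0x00 len=4 : 8b 22 a3 d6
[3] 0x13->0x0a len=6 : 97 65 6b 29 7e 4d
query mem[0x19]=0xce, mem[0x1a]=0x99, mem[0x0d]=0x29, mem[0x0c]=0x6b, mem[0x23]=0xea

MEM[0x19,0x1a,0x0d,0x0c,0x23] = ce 99 29 6b ea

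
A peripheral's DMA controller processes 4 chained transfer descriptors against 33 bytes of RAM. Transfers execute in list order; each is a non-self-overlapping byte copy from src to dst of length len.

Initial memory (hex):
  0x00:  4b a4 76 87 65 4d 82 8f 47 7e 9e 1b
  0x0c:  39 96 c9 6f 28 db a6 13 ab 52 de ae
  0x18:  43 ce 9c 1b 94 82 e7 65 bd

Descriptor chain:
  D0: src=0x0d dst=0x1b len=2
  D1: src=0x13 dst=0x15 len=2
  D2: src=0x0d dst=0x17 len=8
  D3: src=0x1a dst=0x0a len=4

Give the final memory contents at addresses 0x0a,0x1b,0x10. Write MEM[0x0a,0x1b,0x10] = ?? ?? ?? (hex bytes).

MEM[0x0a,0x1b,0x10] = 28 db 28

#0 dst[0x1b+2] := {0x96,0xc9}
#1 dst[0x15+2] := {0x13,0xab}
#2 dst[0x17+8] := {0x96,0xc9,0x6f,0x28,0xdb,0xa6,0x13,0xab}
#3 dst[0x0a+4] := {0x28,0xdb,0xa6,0x13}
query mem[0x0a]=0x28, mem[0x1b]=0xdb, mem[0x10]=0x28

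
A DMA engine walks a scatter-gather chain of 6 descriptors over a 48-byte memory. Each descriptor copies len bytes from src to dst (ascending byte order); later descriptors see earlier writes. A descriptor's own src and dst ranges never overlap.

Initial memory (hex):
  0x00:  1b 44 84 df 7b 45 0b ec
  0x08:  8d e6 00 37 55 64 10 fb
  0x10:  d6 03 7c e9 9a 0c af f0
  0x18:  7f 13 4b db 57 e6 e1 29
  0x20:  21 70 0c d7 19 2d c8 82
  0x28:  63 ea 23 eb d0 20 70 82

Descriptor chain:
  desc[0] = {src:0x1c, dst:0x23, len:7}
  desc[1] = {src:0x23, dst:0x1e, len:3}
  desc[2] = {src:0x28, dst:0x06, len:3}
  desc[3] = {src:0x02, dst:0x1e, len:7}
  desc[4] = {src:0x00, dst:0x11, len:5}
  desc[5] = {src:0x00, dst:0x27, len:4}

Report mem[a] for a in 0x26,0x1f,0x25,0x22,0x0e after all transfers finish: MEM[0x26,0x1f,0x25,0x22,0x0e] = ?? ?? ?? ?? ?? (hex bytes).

#0 dst[0x23+7] := {0x57,0xe6,0xe1,0x29,0x21,0x70,0x0c}
#1 dst[0x1e+3] := {0x57,0xe6,0xe1}
#2 dst[0x06+3] := {0x70,0x0c,0x23}
#3 dst[0x1e+7] := {0x84,0xdf,0x7b,0x45,0x70,0x0c,0x23}
#4 dst[0x11+5] := {0x1b,0x44,0x84,0xdf,0x7b}
#5 dst[0x27+4] := {0x1b,0x44,0x84,0xdf}
query mem[0x26]=0x29, mem[0x1f]=0xdf, mem[0x25]=0xe1, mem[0x22]=0x70, mem[0x0e]=0x10

MEM[0x26,0x1f,0x25,0x22,0x0e] = 29 df e1 70 10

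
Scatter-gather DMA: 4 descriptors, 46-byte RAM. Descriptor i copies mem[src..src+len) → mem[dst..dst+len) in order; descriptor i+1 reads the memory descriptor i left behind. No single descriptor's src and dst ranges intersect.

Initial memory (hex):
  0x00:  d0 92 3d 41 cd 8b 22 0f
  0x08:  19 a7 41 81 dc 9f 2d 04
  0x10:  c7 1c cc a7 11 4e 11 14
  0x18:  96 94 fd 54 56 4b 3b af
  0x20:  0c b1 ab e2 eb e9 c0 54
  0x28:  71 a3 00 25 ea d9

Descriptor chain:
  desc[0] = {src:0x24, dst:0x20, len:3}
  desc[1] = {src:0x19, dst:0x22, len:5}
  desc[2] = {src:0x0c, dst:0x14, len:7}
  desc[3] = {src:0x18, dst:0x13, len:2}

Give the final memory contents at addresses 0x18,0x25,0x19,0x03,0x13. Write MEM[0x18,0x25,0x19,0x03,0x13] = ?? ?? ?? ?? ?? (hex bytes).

D0: mem[0x20..0x22] <- [eb e9 c0]
D1: mem[0x22..0x26] <- [94 fd 54 56 4b]
D2: mem[0x14..0x1a] <- [dc 9f 2d 04 c7 1c cc]
D3: mem[0x13..0x14] <- [c7 1c]
query mem[0x18]=0xc7, mem[0x25]=0x56, mem[0x19]=0x1c, mem[0x03]=0x41, mem[0x13]=0xc7

MEM[0x18,0x25,0x19,0x03,0x13] = c7 56 1c 41 c7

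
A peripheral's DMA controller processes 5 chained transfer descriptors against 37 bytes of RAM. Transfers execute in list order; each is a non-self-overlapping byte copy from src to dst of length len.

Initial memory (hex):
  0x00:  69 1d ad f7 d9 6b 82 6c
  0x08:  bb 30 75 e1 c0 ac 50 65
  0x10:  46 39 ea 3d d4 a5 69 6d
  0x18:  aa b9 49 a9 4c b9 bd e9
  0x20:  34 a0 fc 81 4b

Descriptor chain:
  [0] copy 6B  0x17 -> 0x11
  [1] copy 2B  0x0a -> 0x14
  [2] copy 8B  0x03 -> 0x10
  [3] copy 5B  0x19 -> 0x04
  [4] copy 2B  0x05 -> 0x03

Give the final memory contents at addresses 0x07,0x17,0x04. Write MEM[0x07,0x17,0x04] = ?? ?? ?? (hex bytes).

MEM[0x07,0x17,0x04] = 4c 75 a9

[0] 0x17->0x11 len=6 : 6d aa b9 49 a9 4c
[1] 0x0a->0x14 len=2 : 75 e1
[2] 0x03->0x10 len=8 : f7 d9 6b 82 6c bb 30 75
[3] 0x19->0x04 len=5 : b9 49 a9 4c b9
[4] 0x05->0x03 len=2 : 49 a9
query mem[0x07]=0x4c, mem[0x17]=0x75, mem[0x04]=0xa9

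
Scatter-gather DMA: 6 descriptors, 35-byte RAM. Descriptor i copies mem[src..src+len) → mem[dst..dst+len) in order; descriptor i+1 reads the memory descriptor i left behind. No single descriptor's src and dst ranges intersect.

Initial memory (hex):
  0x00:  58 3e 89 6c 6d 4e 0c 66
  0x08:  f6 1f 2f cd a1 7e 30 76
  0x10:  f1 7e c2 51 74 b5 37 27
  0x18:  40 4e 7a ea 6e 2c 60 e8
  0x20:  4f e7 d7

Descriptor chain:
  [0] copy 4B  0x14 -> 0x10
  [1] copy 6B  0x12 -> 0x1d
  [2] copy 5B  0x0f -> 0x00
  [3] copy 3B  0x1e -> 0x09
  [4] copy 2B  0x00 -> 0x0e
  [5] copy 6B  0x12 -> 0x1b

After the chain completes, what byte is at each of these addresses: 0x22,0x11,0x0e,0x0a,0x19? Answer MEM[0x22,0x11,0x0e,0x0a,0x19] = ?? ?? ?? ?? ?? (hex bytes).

MEM[0x22,0x11,0x0e,0x0a,0x19] = 27 b5 76 74 4e

  after D0: wrote 4B at 0x10 = 74b53727
  after D1: wrote 6B at 0x1d = 372774b53727
  after D2: wrote 5B at 0x00 = 7674b53727
  after D3: wrote 3B at 0x09 = 2774b5
  after D4: wrote 2B at 0x0e = 7674
  after D5: wrote 6B at 0x1b = 372774b53727
query mem[0x22]=0x27, mem[0x11]=0xb5, mem[0x0e]=0x76, mem[0x0a]=0x74, mem[0x19]=0x4e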